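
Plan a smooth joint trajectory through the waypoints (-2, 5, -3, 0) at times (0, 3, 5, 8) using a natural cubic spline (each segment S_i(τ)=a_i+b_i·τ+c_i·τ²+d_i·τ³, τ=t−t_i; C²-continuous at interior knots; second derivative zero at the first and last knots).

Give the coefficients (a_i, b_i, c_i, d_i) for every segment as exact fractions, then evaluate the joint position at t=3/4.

Δ: Δ0=7/3, Δ1=-4, Δ2=1
row 1: diag=10, rhs=-38; c'=1/5, d'=-19/5
row 2: denom=10−2·1/5=48/5; d'=(30−2·-19/5)/(48/5)=47/12
back: M2=47/12
back: M1=-19/5−1/5·47/12=-55/12
M: M0=0, M1=-55/12, M2=47/12, M3=0
seg 0: a=-2, c=M0/2=0, d=(M1−M0)/(6·3)=-55/216, b=Δ0−h0·(2M0+M1)/6=37/8
seg 1: a=5, c=M1/2=-55/24, d=(M2−M1)/(6·2)=17/24, b=Δ1−h1·(2M1+M2)/6=-9/4
seg 2: a=-3, c=M2/2=47/24, d=(M3−M2)/(6·3)=-47/216, b=Δ2−h2·(2M2+M3)/6=-35/12
t_q=3/4 → seg 0, τ=3/4; S=-2+37/8·τ+0·τ²+-55/216·τ³=697/512

  seg 0: a=-2 b=37/8 c=0 d=-55/216
  seg 1: a=5 b=-9/4 c=-55/24 d=17/24
  seg 2: a=-3 b=-35/12 c=47/24 d=-47/216
S(3/4) = 697/512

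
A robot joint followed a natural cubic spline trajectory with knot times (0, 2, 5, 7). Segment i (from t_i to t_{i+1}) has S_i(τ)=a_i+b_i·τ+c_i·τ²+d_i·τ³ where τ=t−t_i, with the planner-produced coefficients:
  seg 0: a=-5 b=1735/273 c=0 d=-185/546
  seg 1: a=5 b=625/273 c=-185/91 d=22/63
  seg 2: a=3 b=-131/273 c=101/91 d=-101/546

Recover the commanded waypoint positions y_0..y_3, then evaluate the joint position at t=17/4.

y_0 = S_0(0) = a_0 = -5
y_1 = S_1(0) = a_1 = 5
y_2 = S_2(0) = a_2 = 3
y_3 = S_2(2) = 5
t_q=17/4 is in segment 1 (τ=9/4); S_1(τ)=11173/2912

y_0=-5 y_1=5 y_2=3 y_3=5
S(17/4) = 11173/2912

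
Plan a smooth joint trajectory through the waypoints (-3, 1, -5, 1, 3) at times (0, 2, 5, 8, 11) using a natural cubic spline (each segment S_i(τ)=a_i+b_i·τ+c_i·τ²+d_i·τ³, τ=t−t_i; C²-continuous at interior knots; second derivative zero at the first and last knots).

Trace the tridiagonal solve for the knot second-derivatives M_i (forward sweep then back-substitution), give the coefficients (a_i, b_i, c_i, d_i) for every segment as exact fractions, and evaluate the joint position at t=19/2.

Δ: Δ0=2, Δ1=-2, Δ2=2, Δ3=2/3
row 1: diag=10, rhs=-24; c'=3/10, d'=-12/5
row 2: denom=12−3·3/10=111/10; d'=(24−3·-12/5)/(111/10)=104/37
row 3: denom=12−3·10/37=414/37; d'=(-8−3·104/37)/(414/37)=-304/207
back: M3=-304/207
back: M2=104/37−10/37·-304/207=664/207
back: M1=-12/5−3/10·664/207=-232/69
M: M0=0, M1=-232/69, M2=664/207, M3=-304/207, M4=0
seg 0: a=-3, c=M0/2=0, d=(M1−M0)/(6·2)=-58/207, b=Δ0−h0·(2M0+M1)/6=646/207
seg 1: a=1, c=M1/2=-116/69, d=(M2−M1)/(6·3)=680/1863, b=Δ1−h1·(2M1+M2)/6=-50/207
seg 2: a=-5, c=M2/2=332/207, d=(M3−M2)/(6·3)=-484/1863, b=Δ2−h2·(2M2+M3)/6=-98/207
seg 3: a=1, c=M3/2=-152/207, d=(M4−M3)/(6·3)=152/1863, b=Δ3−h3·(2M3+M4)/6=442/207
t_q=19/2 → seg 3, τ=3/2; S=1+442/207·τ+-152/207·τ²+152/1863·τ³=65/23

  seg 0: a=-3 b=646/207 c=0 d=-58/207
  seg 1: a=1 b=-50/207 c=-116/69 d=680/1863
  seg 2: a=-5 b=-98/207 c=332/207 d=-484/1863
  seg 3: a=1 b=442/207 c=-152/207 d=152/1863
S(19/2) = 65/23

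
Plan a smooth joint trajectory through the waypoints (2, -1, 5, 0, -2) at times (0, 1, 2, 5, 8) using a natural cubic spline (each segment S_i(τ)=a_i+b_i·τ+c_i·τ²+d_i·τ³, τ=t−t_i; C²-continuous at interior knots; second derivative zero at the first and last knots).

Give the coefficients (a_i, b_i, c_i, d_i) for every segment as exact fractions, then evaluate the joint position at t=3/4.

  seg 0: a=2 b=-943/168 c=0 d=439/168
  seg 1: a=-1 b=187/84 c=439/56 d=-683/168
  seg 2: a=5 b=137/24 c=-61/14 d=319/504
  seg 3: a=0 b=-281/84 c=75/56 d=-25/168
S(3/4) = -567/512

Δ: Δ0=-3, Δ1=6, Δ2=-5/3, Δ3=-2/3
row 1: diag=4, rhs=54; c'=1/4, d'=27/2
row 2: denom=8−1·1/4=31/4; d'=(-46−1·27/2)/(31/4)=-238/31
row 3: denom=12−3·12/31=336/31; d'=(6−3·-238/31)/(336/31)=75/28
back: M3=75/28
back: M2=-238/31−12/31·75/28=-61/7
back: M1=27/2−1/4·-61/7=439/28
M: M0=0, M1=439/28, M2=-61/7, M3=75/28, M4=0
seg 0: a=2, c=M0/2=0, d=(M1−M0)/(6·1)=439/168, b=Δ0−h0·(2M0+M1)/6=-943/168
seg 1: a=-1, c=M1/2=439/56, d=(M2−M1)/(6·1)=-683/168, b=Δ1−h1·(2M1+M2)/6=187/84
seg 2: a=5, c=M2/2=-61/14, d=(M3−M2)/(6·3)=319/504, b=Δ2−h2·(2M2+M3)/6=137/24
seg 3: a=0, c=M3/2=75/56, d=(M4−M3)/(6·3)=-25/168, b=Δ3−h3·(2M3+M4)/6=-281/84
t_q=3/4 → seg 0, τ=3/4; S=2+-943/168·τ+0·τ²+439/168·τ³=-567/512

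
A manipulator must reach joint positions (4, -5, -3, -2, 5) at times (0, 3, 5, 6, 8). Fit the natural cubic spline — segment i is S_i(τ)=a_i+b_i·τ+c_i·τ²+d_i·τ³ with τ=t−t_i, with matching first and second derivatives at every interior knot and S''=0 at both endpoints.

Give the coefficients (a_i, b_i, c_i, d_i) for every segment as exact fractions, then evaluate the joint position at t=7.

  seg 0: a=4 b=-1413/326 c=0 d=145/978
  seg 1: a=-5 b=-54/163 c=435/326 d=-109/326
  seg 2: a=-3 b=162/163 c=-219/326 d=221/326
  seg 3: a=-2 b=549/326 c=222/163 d=-37/163
S(7) = 267/326

Δ: Δ0=-3, Δ1=1, Δ2=1, Δ3=7/2
row 1: diag=10, rhs=24; c'=1/5, d'=12/5
row 2: denom=6−2·1/5=28/5; d'=(0−2·12/5)/(28/5)=-6/7
row 3: denom=6−1·5/28=163/28; d'=(15−1·-6/7)/(163/28)=444/163
back: M3=444/163
back: M2=-6/7−5/28·444/163=-219/163
back: M1=12/5−1/5·-219/163=435/163
M: M0=0, M1=435/163, M2=-219/163, M3=444/163, M4=0
seg 0: a=4, c=M0/2=0, d=(M1−M0)/(6·3)=145/978, b=Δ0−h0·(2M0+M1)/6=-1413/326
seg 1: a=-5, c=M1/2=435/326, d=(M2−M1)/(6·2)=-109/326, b=Δ1−h1·(2M1+M2)/6=-54/163
seg 2: a=-3, c=M2/2=-219/326, d=(M3−M2)/(6·1)=221/326, b=Δ2−h2·(2M2+M3)/6=162/163
seg 3: a=-2, c=M3/2=222/163, d=(M4−M3)/(6·2)=-37/163, b=Δ3−h3·(2M3+M4)/6=549/326
t_q=7 → seg 3, τ=1; S=-2+549/326·τ+222/163·τ²+-37/163·τ³=267/326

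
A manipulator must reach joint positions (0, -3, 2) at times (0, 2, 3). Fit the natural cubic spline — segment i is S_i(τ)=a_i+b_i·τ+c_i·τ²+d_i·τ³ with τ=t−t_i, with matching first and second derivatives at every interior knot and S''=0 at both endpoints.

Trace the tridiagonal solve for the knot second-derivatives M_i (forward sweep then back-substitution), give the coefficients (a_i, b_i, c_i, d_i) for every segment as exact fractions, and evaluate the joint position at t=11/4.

Δ: Δ0=-3/2, Δ1=5
row 1: diag=6, rhs=39; c'=1/6, d'=13/2
back: M1=13/2
M: M0=0, M1=13/2, M2=0
seg 0: a=0, c=M0/2=0, d=(M1−M0)/(6·2)=13/24, b=Δ0−h0·(2M0+M1)/6=-11/3
seg 1: a=-3, c=M1/2=13/4, d=(M2−M1)/(6·1)=-13/12, b=Δ1−h1·(2M1+M2)/6=17/6
t_q=11/4 → seg 1, τ=3/4; S=-3+17/6·τ+13/4·τ²+-13/12·τ³=127/256

  seg 0: a=0 b=-11/3 c=0 d=13/24
  seg 1: a=-3 b=17/6 c=13/4 d=-13/12
S(11/4) = 127/256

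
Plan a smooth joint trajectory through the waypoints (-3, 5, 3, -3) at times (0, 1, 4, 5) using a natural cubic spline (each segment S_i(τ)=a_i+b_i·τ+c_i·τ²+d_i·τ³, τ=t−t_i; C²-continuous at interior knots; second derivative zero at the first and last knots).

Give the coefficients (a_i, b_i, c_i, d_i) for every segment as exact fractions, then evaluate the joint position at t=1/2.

  seg 0: a=-3 b=296/33 c=0 d=-32/33
  seg 1: a=5 b=200/33 c=-32/11 d=2/9
  seg 2: a=3 b=-178/33 c=-10/11 d=10/33
S(1/2) = 15/11

Δ: Δ0=8, Δ1=-2/3, Δ2=-6
row 1: diag=8, rhs=-52; c'=3/8, d'=-13/2
row 2: denom=8−3·3/8=55/8; d'=(-32−3·-13/2)/(55/8)=-20/11
back: M2=-20/11
back: M1=-13/2−3/8·-20/11=-64/11
M: M0=0, M1=-64/11, M2=-20/11, M3=0
seg 0: a=-3, c=M0/2=0, d=(M1−M0)/(6·1)=-32/33, b=Δ0−h0·(2M0+M1)/6=296/33
seg 1: a=5, c=M1/2=-32/11, d=(M2−M1)/(6·3)=2/9, b=Δ1−h1·(2M1+M2)/6=200/33
seg 2: a=3, c=M2/2=-10/11, d=(M3−M2)/(6·1)=10/33, b=Δ2−h2·(2M2+M3)/6=-178/33
t_q=1/2 → seg 0, τ=1/2; S=-3+296/33·τ+0·τ²+-32/33·τ³=15/11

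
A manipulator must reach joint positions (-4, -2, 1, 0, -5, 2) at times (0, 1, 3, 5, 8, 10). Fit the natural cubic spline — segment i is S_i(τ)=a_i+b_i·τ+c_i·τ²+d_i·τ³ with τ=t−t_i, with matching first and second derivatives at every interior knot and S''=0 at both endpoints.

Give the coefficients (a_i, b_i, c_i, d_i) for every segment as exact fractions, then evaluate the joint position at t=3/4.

Δ: Δ0=2, Δ1=3/2, Δ2=-1/2, Δ3=-5/3, Δ4=7/2
row 1: diag=6, rhs=-3; c'=1/3, d'=-1/2
row 2: denom=8−2·1/3=22/3; d'=(-12−2·-1/2)/(22/3)=-3/2
row 3: denom=10−2·3/11=104/11; d'=(-7−2·-3/2)/(104/11)=-11/26
row 4: denom=10−3·33/104=941/104; d'=(31−3·-11/26)/(941/104)=3356/941
back: M4=3356/941
back: M3=-11/26−33/104·3356/941=-1463/941
back: M2=-3/2−3/11·-1463/941=-2025/1882
back: M1=-1/2−1/3·-2025/1882=-133/941
M: M0=0, M1=-133/941, M2=-2025/1882, M3=-1463/941, M4=3356/941, M5=0
seg 0: a=-4, c=M0/2=0, d=(M1−M0)/(6·1)=-133/5646, b=Δ0−h0·(2M0+M1)/6=11425/5646
seg 1: a=-2, c=M1/2=-133/1882, d=(M2−M1)/(6·2)=-1759/22584, b=Δ1−h1·(2M1+M2)/6=5513/2823
seg 2: a=1, c=M2/2=-2025/3764, d=(M3−M2)/(6·2)=-901/22584, b=Δ2−h2·(2M2+M3)/6=4153/5646
seg 3: a=0, c=M3/2=-1463/1882, d=(M4−M3)/(6·3)=4819/16938, b=Δ3−h3·(2M3+M4)/6=-5350/2823
seg 4: a=-5, c=M4/2=1678/941, d=(M5−M4)/(6·2)=-839/2823, b=Δ4−h4·(2M4+M5)/6=6337/5646
t_q=3/4 → seg 0, τ=3/4; S=-4+11425/5646·τ+0·τ²+-133/5646·τ³=-300189/120448

  seg 0: a=-4 b=11425/5646 c=0 d=-133/5646
  seg 1: a=-2 b=5513/2823 c=-133/1882 d=-1759/22584
  seg 2: a=1 b=4153/5646 c=-2025/3764 d=-901/22584
  seg 3: a=0 b=-5350/2823 c=-1463/1882 d=4819/16938
  seg 4: a=-5 b=6337/5646 c=1678/941 d=-839/2823
S(3/4) = -300189/120448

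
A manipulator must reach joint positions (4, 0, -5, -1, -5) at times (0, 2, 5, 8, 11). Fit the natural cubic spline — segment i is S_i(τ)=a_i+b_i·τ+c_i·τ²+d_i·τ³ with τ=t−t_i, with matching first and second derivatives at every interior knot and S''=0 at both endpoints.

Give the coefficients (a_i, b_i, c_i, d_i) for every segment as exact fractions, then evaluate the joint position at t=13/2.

  seg 0: a=4 b=-385/207 c=0 d=-29/828
  seg 1: a=0 b=-472/207 c=-29/138 d=515/3726
  seg 2: a=-5 b=79/414 c=214/207 d=-811/3726
  seg 3: a=-1 b=107/207 c=-383/414 d=383/3726
S(13/2) = -1149/368

Δ: Δ0=-2, Δ1=-5/3, Δ2=4/3, Δ3=-4/3
row 1: diag=10, rhs=2; c'=3/10, d'=1/5
row 2: denom=12−3·3/10=111/10; d'=(18−3·1/5)/(111/10)=58/37
row 3: denom=12−3·10/37=414/37; d'=(-16−3·58/37)/(414/37)=-383/207
back: M3=-383/207
back: M2=58/37−10/37·-383/207=428/207
back: M1=1/5−3/10·428/207=-29/69
M: M0=0, M1=-29/69, M2=428/207, M3=-383/207, M4=0
seg 0: a=4, c=M0/2=0, d=(M1−M0)/(6·2)=-29/828, b=Δ0−h0·(2M0+M1)/6=-385/207
seg 1: a=0, c=M1/2=-29/138, d=(M2−M1)/(6·3)=515/3726, b=Δ1−h1·(2M1+M2)/6=-472/207
seg 2: a=-5, c=M2/2=214/207, d=(M3−M2)/(6·3)=-811/3726, b=Δ2−h2·(2M2+M3)/6=79/414
seg 3: a=-1, c=M3/2=-383/414, d=(M4−M3)/(6·3)=383/3726, b=Δ3−h3·(2M3+M4)/6=107/207
t_q=13/2 → seg 2, τ=3/2; S=-5+79/414·τ+214/207·τ²+-811/3726·τ³=-1149/368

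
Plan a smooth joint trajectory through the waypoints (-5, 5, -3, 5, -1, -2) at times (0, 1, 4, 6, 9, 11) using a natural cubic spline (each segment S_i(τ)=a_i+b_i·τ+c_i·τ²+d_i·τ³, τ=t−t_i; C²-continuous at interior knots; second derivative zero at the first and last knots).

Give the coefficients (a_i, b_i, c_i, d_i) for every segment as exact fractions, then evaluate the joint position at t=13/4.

Δ: Δ0=10, Δ1=-8/3, Δ2=4, Δ3=-2, Δ4=-1/2
row 1: diag=8, rhs=-76; c'=3/8, d'=-19/2
row 2: denom=10−3·3/8=71/8; d'=(40−3·-19/2)/(71/8)=548/71
row 3: denom=10−2·16/71=678/71; d'=(-36−2·548/71)/(678/71)=-1826/339
row 4: denom=10−3·71/226=2047/226; d'=(9−3·-1826/339)/(2047/226)=5686/2047
back: M4=5686/2047
back: M3=-1826/339−71/226·5686/2047=-38437/6141
back: M2=548/71−16/71·-38437/6141=56060/6141
back: M1=-19/2−3/8·56060/6141=-26454/2047
M: M0=0, M1=-26454/2047, M2=56060/6141, M3=-38437/6141, M4=5686/2047, M5=0
seg 0: a=-5, c=M0/2=0, d=(M1−M0)/(6·1)=-4409/2047, b=Δ0−h0·(2M0+M1)/6=24879/2047
seg 1: a=5, c=M1/2=-13227/2047, d=(M2−M1)/(6·3)=67711/55269, b=Δ1−h1·(2M1+M2)/6=11652/2047
seg 2: a=-3, c=M2/2=28030/6141, d=(M3−M2)/(6·2)=-31499/24564, b=Δ2−h2·(2M2+M3)/6=1/2047
seg 3: a=5, c=M3/2=-38437/12282, d=(M4−M3)/(6·3)=55495/110538, b=Δ3−h3·(2M3+M4)/6=17626/6141
seg 4: a=-1, c=M4/2=2843/2047, d=(M5−M4)/(6·2)=-2843/12282, b=Δ4−h4·(2M4+M5)/6=-28885/12282
t_q=13/4 → seg 1, τ=9/4; S=5+11652/2047·τ+-13227/2047·τ²+67711/55269·τ³=-124423/131008

  seg 0: a=-5 b=24879/2047 c=0 d=-4409/2047
  seg 1: a=5 b=11652/2047 c=-13227/2047 d=67711/55269
  seg 2: a=-3 b=1/2047 c=28030/6141 d=-31499/24564
  seg 3: a=5 b=17626/6141 c=-38437/12282 d=55495/110538
  seg 4: a=-1 b=-28885/12282 c=2843/2047 d=-2843/12282
S(13/4) = -124423/131008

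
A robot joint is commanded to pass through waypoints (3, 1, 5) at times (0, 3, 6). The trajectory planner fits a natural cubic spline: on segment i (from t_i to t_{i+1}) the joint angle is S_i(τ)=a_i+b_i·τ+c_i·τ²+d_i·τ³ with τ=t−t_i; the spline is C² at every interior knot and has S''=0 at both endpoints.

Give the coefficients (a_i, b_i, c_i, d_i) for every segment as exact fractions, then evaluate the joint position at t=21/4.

  seg 0: a=3 b=-7/6 c=0 d=1/18
  seg 1: a=1 b=1/3 c=1/2 d=-1/18
S(21/4) = 467/128

Δ: Δ0=-2/3, Δ1=4/3
row 1: diag=12, rhs=12; c'=1/4, d'=1
back: M1=1
M: M0=0, M1=1, M2=0
seg 0: a=3, c=M0/2=0, d=(M1−M0)/(6·3)=1/18, b=Δ0−h0·(2M0+M1)/6=-7/6
seg 1: a=1, c=M1/2=1/2, d=(M2−M1)/(6·3)=-1/18, b=Δ1−h1·(2M1+M2)/6=1/3
t_q=21/4 → seg 1, τ=9/4; S=1+1/3·τ+1/2·τ²+-1/18·τ³=467/128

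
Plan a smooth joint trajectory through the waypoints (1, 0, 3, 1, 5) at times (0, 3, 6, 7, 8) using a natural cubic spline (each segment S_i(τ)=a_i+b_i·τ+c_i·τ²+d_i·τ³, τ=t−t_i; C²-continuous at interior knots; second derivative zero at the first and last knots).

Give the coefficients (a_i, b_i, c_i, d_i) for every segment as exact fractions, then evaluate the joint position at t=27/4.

  seg 0: a=1 b=-199/168 c=0 d=143/1512
  seg 1: a=0 b=115/84 c=143/168 d=-491/1512
  seg 2: a=3 b=-55/24 c=-29/14 d=397/168
  seg 3: a=1 b=55/84 c=281/56 d=-281/168
S(27/4) = 3989/3584

Δ: Δ0=-1/3, Δ1=1, Δ2=-2, Δ3=4
row 1: diag=12, rhs=8; c'=1/4, d'=2/3
row 2: denom=8−3·1/4=29/4; d'=(-18−3·2/3)/(29/4)=-80/29
row 3: denom=4−1·4/29=112/29; d'=(36−1·-80/29)/(112/29)=281/28
back: M3=281/28
back: M2=-80/29−4/29·281/28=-29/7
back: M1=2/3−1/4·-29/7=143/84
M: M0=0, M1=143/84, M2=-29/7, M3=281/28, M4=0
seg 0: a=1, c=M0/2=0, d=(M1−M0)/(6·3)=143/1512, b=Δ0−h0·(2M0+M1)/6=-199/168
seg 1: a=0, c=M1/2=143/168, d=(M2−M1)/(6·3)=-491/1512, b=Δ1−h1·(2M1+M2)/6=115/84
seg 2: a=3, c=M2/2=-29/14, d=(M3−M2)/(6·1)=397/168, b=Δ2−h2·(2M2+M3)/6=-55/24
seg 3: a=1, c=M3/2=281/56, d=(M4−M3)/(6·1)=-281/168, b=Δ3−h3·(2M3+M4)/6=55/84
t_q=27/4 → seg 2, τ=3/4; S=3+-55/24·τ+-29/14·τ²+397/168·τ³=3989/3584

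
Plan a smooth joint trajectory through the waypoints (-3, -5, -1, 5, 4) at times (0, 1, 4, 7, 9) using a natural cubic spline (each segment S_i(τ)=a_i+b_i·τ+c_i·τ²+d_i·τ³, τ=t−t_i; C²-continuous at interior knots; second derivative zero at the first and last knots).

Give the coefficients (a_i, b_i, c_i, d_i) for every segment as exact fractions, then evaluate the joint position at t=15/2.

Δ: Δ0=-2, Δ1=4/3, Δ2=2, Δ3=-1/2
row 1: diag=8, rhs=20; c'=3/8, d'=5/2
row 2: denom=12−3·3/8=87/8; d'=(4−3·5/2)/(87/8)=-28/87
row 3: denom=10−3·8/29=266/29; d'=(-15−3·-28/87)/(266/29)=-407/266
back: M3=-407/266
back: M2=-28/87−8/29·-407/266=40/399
back: M1=5/2−3/8·40/399=655/266
M: M0=0, M1=655/266, M2=40/399, M3=-407/266, M4=0
seg 0: a=-3, c=M0/2=0, d=(M1−M0)/(6·1)=655/1596, b=Δ0−h0·(2M0+M1)/6=-3847/1596
seg 1: a=-5, c=M1/2=655/532, d=(M2−M1)/(6·3)=-1885/14364, b=Δ1−h1·(2M1+M2)/6=-941/798
seg 2: a=-1, c=M2/2=20/399, d=(M3−M2)/(6·3)=-1301/14364, b=Δ2−h2·(2M2+M3)/6=4253/1596
seg 3: a=5, c=M3/2=-407/532, d=(M4−M3)/(6·2)=407/3192, b=Δ3−h3·(2M3+M4)/6=415/798
t_q=15/2 → seg 3, τ=1/2; S=5+415/798·τ+-407/532·τ²+407/3192·τ³=6183/1216

  seg 0: a=-3 b=-3847/1596 c=0 d=655/1596
  seg 1: a=-5 b=-941/798 c=655/532 d=-1885/14364
  seg 2: a=-1 b=4253/1596 c=20/399 d=-1301/14364
  seg 3: a=5 b=415/798 c=-407/532 d=407/3192
S(15/2) = 6183/1216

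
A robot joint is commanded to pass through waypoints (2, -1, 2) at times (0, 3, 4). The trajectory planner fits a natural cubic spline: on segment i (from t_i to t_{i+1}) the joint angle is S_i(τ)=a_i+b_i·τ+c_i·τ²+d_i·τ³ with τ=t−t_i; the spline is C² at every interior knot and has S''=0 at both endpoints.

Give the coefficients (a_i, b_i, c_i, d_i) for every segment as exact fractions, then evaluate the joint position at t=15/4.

Δ: Δ0=-1, Δ1=3
row 1: diag=8, rhs=24; c'=1/8, d'=3
back: M1=3
M: M0=0, M1=3, M2=0
seg 0: a=2, c=M0/2=0, d=(M1−M0)/(6·3)=1/6, b=Δ0−h0·(2M0+M1)/6=-5/2
seg 1: a=-1, c=M1/2=3/2, d=(M2−M1)/(6·1)=-1/2, b=Δ1−h1·(2M1+M2)/6=2
t_q=15/4 → seg 1, τ=3/4; S=-1+2·τ+3/2·τ²+-1/2·τ³=145/128

  seg 0: a=2 b=-5/2 c=0 d=1/6
  seg 1: a=-1 b=2 c=3/2 d=-1/2
S(15/4) = 145/128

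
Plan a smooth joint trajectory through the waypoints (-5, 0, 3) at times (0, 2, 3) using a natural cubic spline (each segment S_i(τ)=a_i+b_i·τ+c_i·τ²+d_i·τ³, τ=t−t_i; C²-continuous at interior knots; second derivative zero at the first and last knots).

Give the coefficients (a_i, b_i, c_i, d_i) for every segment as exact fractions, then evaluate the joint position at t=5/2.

Δ: Δ0=5/2, Δ1=3
row 1: diag=6, rhs=3; c'=1/6, d'=1/2
back: M1=1/2
M: M0=0, M1=1/2, M2=0
seg 0: a=-5, c=M0/2=0, d=(M1−M0)/(6·2)=1/24, b=Δ0−h0·(2M0+M1)/6=7/3
seg 1: a=0, c=M1/2=1/4, d=(M2−M1)/(6·1)=-1/12, b=Δ1−h1·(2M1+M2)/6=17/6
t_q=5/2 → seg 1, τ=1/2; S=0+17/6·τ+1/4·τ²+-1/12·τ³=47/32

  seg 0: a=-5 b=7/3 c=0 d=1/24
  seg 1: a=0 b=17/6 c=1/4 d=-1/12
S(5/2) = 47/32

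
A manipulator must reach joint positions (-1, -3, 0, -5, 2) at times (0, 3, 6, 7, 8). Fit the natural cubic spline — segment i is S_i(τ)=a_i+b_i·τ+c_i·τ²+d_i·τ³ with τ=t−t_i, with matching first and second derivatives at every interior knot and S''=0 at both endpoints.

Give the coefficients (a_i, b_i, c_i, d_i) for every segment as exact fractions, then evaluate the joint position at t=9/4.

Δ: Δ0=-2/3, Δ1=1, Δ2=-5, Δ3=7
row 1: diag=12, rhs=10; c'=1/4, d'=5/6
row 2: denom=8−3·1/4=29/4; d'=(-36−3·5/6)/(29/4)=-154/29
row 3: denom=4−1·4/29=112/29; d'=(72−1·-154/29)/(112/29)=1121/56
back: M3=1121/56
back: M2=-154/29−4/29·1121/56=-113/14
back: M1=5/6−1/4·-113/14=479/168
M: M0=0, M1=479/168, M2=-113/14, M3=1121/56, M4=0
seg 0: a=-1, c=M0/2=0, d=(M1−M0)/(6·3)=479/3024, b=Δ0−h0·(2M0+M1)/6=-703/336
seg 1: a=-3, c=M1/2=479/336, d=(M2−M1)/(6·3)=-1835/3024, b=Δ1−h1·(2M1+M2)/6=367/168
seg 2: a=0, c=M2/2=-113/28, d=(M3−M2)/(6·1)=1573/336, b=Δ2−h2·(2M2+M3)/6=-271/48
seg 3: a=-5, c=M3/2=1121/112, d=(M4−M3)/(6·1)=-1121/336, b=Δ3−h3·(2M3+M4)/6=55/168
t_q=9/4 → seg 0, τ=9/4; S=-1+-703/336·τ+0·τ²+479/3024·τ³=-3997/1024

  seg 0: a=-1 b=-703/336 c=0 d=479/3024
  seg 1: a=-3 b=367/168 c=479/336 d=-1835/3024
  seg 2: a=0 b=-271/48 c=-113/28 d=1573/336
  seg 3: a=-5 b=55/168 c=1121/112 d=-1121/336
S(9/4) = -3997/1024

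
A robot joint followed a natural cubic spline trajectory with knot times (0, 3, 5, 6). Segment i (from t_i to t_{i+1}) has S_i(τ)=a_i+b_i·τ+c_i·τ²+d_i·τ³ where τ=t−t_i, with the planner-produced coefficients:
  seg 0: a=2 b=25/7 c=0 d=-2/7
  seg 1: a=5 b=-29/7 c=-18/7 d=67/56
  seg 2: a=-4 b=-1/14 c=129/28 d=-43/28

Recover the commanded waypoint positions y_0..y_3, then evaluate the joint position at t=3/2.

y_0 = S_0(0) = a_0 = 2
y_1 = S_1(0) = a_1 = 5
y_2 = S_2(0) = a_2 = -4
y_3 = S_2(1) = -1
t_q=3/2 is in segment 0 (τ=3/2); S_0(τ)=179/28

y_0=2 y_1=5 y_2=-4 y_3=-1
S(3/2) = 179/28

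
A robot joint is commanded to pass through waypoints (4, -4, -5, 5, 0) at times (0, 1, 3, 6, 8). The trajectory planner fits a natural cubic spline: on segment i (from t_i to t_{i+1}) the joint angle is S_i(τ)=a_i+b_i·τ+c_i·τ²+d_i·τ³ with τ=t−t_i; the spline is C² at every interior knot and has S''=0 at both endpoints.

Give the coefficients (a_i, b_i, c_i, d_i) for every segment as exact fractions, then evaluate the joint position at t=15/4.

  seg 0: a=4 b=-27713/3036 c=0 d=3425/3036
  seg 1: a=-4 b=-8719/1518 c=3425/1012 d=-2315/6072
  seg 2: a=-5 b=2443/759 c=555/506 d=-1607/4554
  seg 3: a=5 b=413/1518 c=-526/253 d=263/759
S(15/4) = -6235/2944

Δ: Δ0=-8, Δ1=-1/2, Δ2=10/3, Δ3=-5/2
row 1: diag=6, rhs=45; c'=1/3, d'=15/2
row 2: denom=10−2·1/3=28/3; d'=(23−2·15/2)/(28/3)=6/7
row 3: denom=10−3·9/28=253/28; d'=(-35−3·6/7)/(253/28)=-1052/253
back: M3=-1052/253
back: M2=6/7−9/28·-1052/253=555/253
back: M1=15/2−1/3·555/253=3425/506
M: M0=0, M1=3425/506, M2=555/253, M3=-1052/253, M4=0
seg 0: a=4, c=M0/2=0, d=(M1−M0)/(6·1)=3425/3036, b=Δ0−h0·(2M0+M1)/6=-27713/3036
seg 1: a=-4, c=M1/2=3425/1012, d=(M2−M1)/(6·2)=-2315/6072, b=Δ1−h1·(2M1+M2)/6=-8719/1518
seg 2: a=-5, c=M2/2=555/506, d=(M3−M2)/(6·3)=-1607/4554, b=Δ2−h2·(2M2+M3)/6=2443/759
seg 3: a=5, c=M3/2=-526/253, d=(M4−M3)/(6·2)=263/759, b=Δ3−h3·(2M3+M4)/6=413/1518
t_q=15/4 → seg 2, τ=3/4; S=-5+2443/759·τ+555/506·τ²+-1607/4554·τ³=-6235/2944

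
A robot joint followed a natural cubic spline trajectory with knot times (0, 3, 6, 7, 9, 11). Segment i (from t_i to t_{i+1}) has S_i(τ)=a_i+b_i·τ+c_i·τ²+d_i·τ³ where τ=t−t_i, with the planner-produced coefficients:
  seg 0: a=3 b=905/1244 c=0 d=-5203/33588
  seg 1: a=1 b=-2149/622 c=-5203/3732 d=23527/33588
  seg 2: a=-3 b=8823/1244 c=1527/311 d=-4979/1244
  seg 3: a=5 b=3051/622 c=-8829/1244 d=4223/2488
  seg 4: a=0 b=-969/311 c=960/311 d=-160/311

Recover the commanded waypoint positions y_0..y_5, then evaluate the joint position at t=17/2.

y_0 = S_0(0) = a_0 = 3
y_1 = S_1(0) = a_1 = 1
y_2 = S_2(0) = a_2 = -3
y_3 = S_3(0) = a_3 = 5
y_4 = S_4(0) = a_4 = 0
y_5 = S_4(2) = 2
t_q=17/2 is in segment 3 (τ=3/2); S_3(τ)=42145/19904

y_0=3 y_1=1 y_2=-3 y_3=5 y_4=0 y_5=2
S(17/2) = 42145/19904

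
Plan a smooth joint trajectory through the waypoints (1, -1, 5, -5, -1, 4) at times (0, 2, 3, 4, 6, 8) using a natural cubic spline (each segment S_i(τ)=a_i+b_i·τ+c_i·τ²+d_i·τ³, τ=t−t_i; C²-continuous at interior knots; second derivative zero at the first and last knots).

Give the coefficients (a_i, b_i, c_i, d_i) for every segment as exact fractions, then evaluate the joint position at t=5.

  seg 0: a=1 b=-2457/482 c=0 d=1975/1928
  seg 1: a=-1 b=1734/241 c=5925/964 d=-7077/964
  seg 2: a=5 b=-2445/964 c=-7653/482 d=8111/964
  seg 3: a=-5 b=-2181/241 c=9027/964 d=-3701/1928
  seg 4: a=-1 b=2589/482 c=-519/241 d=173/482
S(5) = -12735/1928

Δ: Δ0=-1, Δ1=6, Δ2=-10, Δ3=2, Δ4=5/2
row 1: diag=6, rhs=42; c'=1/6, d'=7
row 2: denom=4−1·1/6=23/6; d'=(-96−1·7)/(23/6)=-618/23
row 3: denom=6−1·6/23=132/23; d'=(72−1·-618/23)/(132/23)=379/22
row 4: denom=8−2·23/66=241/33; d'=(3−2·379/22)/(241/33)=-1038/241
back: M4=-1038/241
back: M3=379/22−23/66·-1038/241=9027/482
back: M2=-618/23−6/23·9027/482=-7653/241
back: M1=7−1/6·-7653/241=5925/482
M: M0=0, M1=5925/482, M2=-7653/241, M3=9027/482, M4=-1038/241, M5=0
seg 0: a=1, c=M0/2=0, d=(M1−M0)/(6·2)=1975/1928, b=Δ0−h0·(2M0+M1)/6=-2457/482
seg 1: a=-1, c=M1/2=5925/964, d=(M2−M1)/(6·1)=-7077/964, b=Δ1−h1·(2M1+M2)/6=1734/241
seg 2: a=5, c=M2/2=-7653/482, d=(M3−M2)/(6·1)=8111/964, b=Δ2−h2·(2M2+M3)/6=-2445/964
seg 3: a=-5, c=M3/2=9027/964, d=(M4−M3)/(6·2)=-3701/1928, b=Δ3−h3·(2M3+M4)/6=-2181/241
seg 4: a=-1, c=M4/2=-519/241, d=(M5−M4)/(6·2)=173/482, b=Δ4−h4·(2M4+M5)/6=2589/482
t_q=5 → seg 3, τ=1; S=-5+-2181/241·τ+9027/964·τ²+-3701/1928·τ³=-12735/1928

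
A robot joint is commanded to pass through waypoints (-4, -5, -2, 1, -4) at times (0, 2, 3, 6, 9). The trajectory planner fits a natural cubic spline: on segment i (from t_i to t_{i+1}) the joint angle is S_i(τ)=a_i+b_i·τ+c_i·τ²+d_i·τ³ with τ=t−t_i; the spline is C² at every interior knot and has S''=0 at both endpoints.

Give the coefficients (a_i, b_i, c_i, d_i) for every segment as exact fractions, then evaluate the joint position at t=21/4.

  seg 0: a=-4 b=-448/255 c=0 d=641/2040
  seg 1: a=-5 b=1027/510 c=641/340 d=-917/1020
  seg 2: a=-2 b=3149/1020 c=-69/85 d=71/1836
  seg 3: a=1 b=-377/510 c=-473/1020 d=473/9180
S(21/4) = 27793/21760

Δ: Δ0=-1/2, Δ1=3, Δ2=1, Δ3=-5/3
row 1: diag=6, rhs=21; c'=1/6, d'=7/2
row 2: denom=8−1·1/6=47/6; d'=(-12−1·7/2)/(47/6)=-93/47
row 3: denom=12−3·18/47=510/47; d'=(-16−3·-93/47)/(510/47)=-473/510
back: M3=-473/510
back: M2=-93/47−18/47·-473/510=-138/85
back: M1=7/2−1/6·-138/85=641/170
M: M0=0, M1=641/170, M2=-138/85, M3=-473/510, M4=0
seg 0: a=-4, c=M0/2=0, d=(M1−M0)/(6·2)=641/2040, b=Δ0−h0·(2M0+M1)/6=-448/255
seg 1: a=-5, c=M1/2=641/340, d=(M2−M1)/(6·1)=-917/1020, b=Δ1−h1·(2M1+M2)/6=1027/510
seg 2: a=-2, c=M2/2=-69/85, d=(M3−M2)/(6·3)=71/1836, b=Δ2−h2·(2M2+M3)/6=3149/1020
seg 3: a=1, c=M3/2=-473/1020, d=(M4−M3)/(6·3)=473/9180, b=Δ3−h3·(2M3+M4)/6=-377/510
t_q=21/4 → seg 2, τ=9/4; S=-2+3149/1020·τ+-69/85·τ²+71/1836·τ³=27793/21760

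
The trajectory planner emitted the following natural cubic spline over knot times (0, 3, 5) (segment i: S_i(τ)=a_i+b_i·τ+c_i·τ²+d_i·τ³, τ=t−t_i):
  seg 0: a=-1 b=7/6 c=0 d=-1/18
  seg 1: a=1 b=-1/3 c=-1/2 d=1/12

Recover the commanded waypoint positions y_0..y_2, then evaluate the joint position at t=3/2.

y_0=-1 y_1=1 y_2=-1
S(3/2) = 9/16

y_0 = S_0(0) = a_0 = -1
y_1 = S_1(0) = a_1 = 1
y_2 = S_1(2) = -1
t_q=3/2 is in segment 0 (τ=3/2); S_0(τ)=9/16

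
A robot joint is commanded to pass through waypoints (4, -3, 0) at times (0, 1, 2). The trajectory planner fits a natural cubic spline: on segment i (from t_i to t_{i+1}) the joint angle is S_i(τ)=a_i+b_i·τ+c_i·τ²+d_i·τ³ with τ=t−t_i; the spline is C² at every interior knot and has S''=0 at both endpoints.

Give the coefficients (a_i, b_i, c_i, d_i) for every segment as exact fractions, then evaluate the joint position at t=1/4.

Δ: Δ0=-7, Δ1=3
row 1: diag=4, rhs=60; c'=1/4, d'=15
back: M1=15
M: M0=0, M1=15, M2=0
seg 0: a=4, c=M0/2=0, d=(M1−M0)/(6·1)=5/2, b=Δ0−h0·(2M0+M1)/6=-19/2
seg 1: a=-3, c=M1/2=15/2, d=(M2−M1)/(6·1)=-5/2, b=Δ1−h1·(2M1+M2)/6=-2
t_q=1/4 → seg 0, τ=1/4; S=4+-19/2·τ+0·τ²+5/2·τ³=213/128

  seg 0: a=4 b=-19/2 c=0 d=5/2
  seg 1: a=-3 b=-2 c=15/2 d=-5/2
S(1/4) = 213/128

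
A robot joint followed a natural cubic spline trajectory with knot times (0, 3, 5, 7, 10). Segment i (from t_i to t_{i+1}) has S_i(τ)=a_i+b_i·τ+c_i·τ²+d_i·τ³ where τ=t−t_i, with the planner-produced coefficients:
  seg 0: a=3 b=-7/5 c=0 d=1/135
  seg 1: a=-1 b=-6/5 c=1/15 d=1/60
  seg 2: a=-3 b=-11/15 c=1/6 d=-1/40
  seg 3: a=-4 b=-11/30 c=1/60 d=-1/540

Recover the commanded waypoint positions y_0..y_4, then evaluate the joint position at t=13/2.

y_0 = S_0(0) = a_0 = 3
y_1 = S_1(0) = a_1 = -1
y_2 = S_2(0) = a_2 = -3
y_3 = S_3(0) = a_3 = -4
y_4 = S_3(3) = -5
t_q=13/2 is in segment 2 (τ=3/2); S_2(τ)=-1219/320

y_0=3 y_1=-1 y_2=-3 y_3=-4 y_4=-5
S(13/2) = -1219/320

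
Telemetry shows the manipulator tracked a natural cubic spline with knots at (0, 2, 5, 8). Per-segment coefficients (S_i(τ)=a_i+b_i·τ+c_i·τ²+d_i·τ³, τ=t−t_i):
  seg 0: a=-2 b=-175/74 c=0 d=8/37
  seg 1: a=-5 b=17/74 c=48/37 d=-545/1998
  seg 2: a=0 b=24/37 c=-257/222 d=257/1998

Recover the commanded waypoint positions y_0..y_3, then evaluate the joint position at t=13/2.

y_0 = S_0(0) = a_0 = -2
y_1 = S_1(0) = a_1 = -5
y_2 = S_2(0) = a_2 = 0
y_3 = S_2(3) = -5
t_q=13/2 is in segment 2 (τ=3/2); S_2(τ)=-709/592

y_0=-2 y_1=-5 y_2=0 y_3=-5
S(13/2) = -709/592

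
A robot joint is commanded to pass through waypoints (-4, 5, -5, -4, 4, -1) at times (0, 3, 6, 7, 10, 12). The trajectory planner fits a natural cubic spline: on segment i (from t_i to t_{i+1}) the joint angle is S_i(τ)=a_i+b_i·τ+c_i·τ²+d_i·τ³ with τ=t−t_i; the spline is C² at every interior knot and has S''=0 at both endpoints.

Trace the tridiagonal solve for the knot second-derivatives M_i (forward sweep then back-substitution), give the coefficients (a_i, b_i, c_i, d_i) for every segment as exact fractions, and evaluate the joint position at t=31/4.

  seg 0: a=-4 b=6945/1346 c=0 d=-323/1346
  seg 1: a=5 b=-888/673 c=-2907/1346 d=18031/36342
  seg 2: a=-5 b=-1187/1346 c=4655/2019 d=-1711/4038
  seg 3: a=-4 b=4963/2019 c=4177/4038 d=-11689/36342
  seg 4: a=4 b=-79/4038 c=-1252/673 d=626/2019
S(31/4) = -147325/86144

Δ: Δ0=3, Δ1=-10/3, Δ2=1, Δ3=8/3, Δ4=-5/2
row 1: diag=12, rhs=-38; c'=1/4, d'=-19/6
row 2: denom=8−3·1/4=29/4; d'=(26−3·-19/6)/(29/4)=142/29
row 3: denom=8−1·4/29=228/29; d'=(10−1·142/29)/(228/29)=37/57
row 4: denom=10−3·29/76=673/76; d'=(-31−3·37/57)/(673/76)=-2504/673
back: M4=-2504/673
back: M3=37/57−29/76·-2504/673=4177/2019
back: M2=142/29−4/29·4177/2019=9310/2019
back: M1=-19/6−1/4·9310/2019=-2907/673
M: M0=0, M1=-2907/673, M2=9310/2019, M3=4177/2019, M4=-2504/673, M5=0
seg 0: a=-4, c=M0/2=0, d=(M1−M0)/(6·3)=-323/1346, b=Δ0−h0·(2M0+M1)/6=6945/1346
seg 1: a=5, c=M1/2=-2907/1346, d=(M2−M1)/(6·3)=18031/36342, b=Δ1−h1·(2M1+M2)/6=-888/673
seg 2: a=-5, c=M2/2=4655/2019, d=(M3−M2)/(6·1)=-1711/4038, b=Δ2−h2·(2M2+M3)/6=-1187/1346
seg 3: a=-4, c=M3/2=4177/4038, d=(M4−M3)/(6·3)=-11689/36342, b=Δ3−h3·(2M3+M4)/6=4963/2019
seg 4: a=4, c=M4/2=-1252/673, d=(M5−M4)/(6·2)=626/2019, b=Δ4−h4·(2M4+M5)/6=-79/4038
t_q=31/4 → seg 3, τ=3/4; S=-4+4963/2019·τ+4177/4038·τ²+-11689/36342·τ³=-147325/86144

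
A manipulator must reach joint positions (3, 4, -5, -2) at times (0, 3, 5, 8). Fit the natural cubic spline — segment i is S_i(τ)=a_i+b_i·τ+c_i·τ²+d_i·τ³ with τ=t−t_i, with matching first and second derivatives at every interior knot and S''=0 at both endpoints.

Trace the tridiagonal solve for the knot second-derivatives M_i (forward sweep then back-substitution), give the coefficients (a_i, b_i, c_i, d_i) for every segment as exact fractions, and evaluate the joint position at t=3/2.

Δ: Δ0=1/3, Δ1=-9/2, Δ2=1
row 1: diag=10, rhs=-29; c'=1/5, d'=-29/10
row 2: denom=10−2·1/5=48/5; d'=(33−2·-29/10)/(48/5)=97/24
back: M2=97/24
back: M1=-29/10−1/5·97/24=-89/24
M: M0=0, M1=-89/24, M2=97/24, M3=0
seg 0: a=3, c=M0/2=0, d=(M1−M0)/(6·3)=-89/432, b=Δ0−h0·(2M0+M1)/6=35/16
seg 1: a=4, c=M1/2=-89/48, d=(M2−M1)/(6·2)=31/48, b=Δ1−h1·(2M1+M2)/6=-27/8
seg 2: a=-5, c=M2/2=97/48, d=(M3−M2)/(6·3)=-97/432, b=Δ2−h2·(2M2+M3)/6=-73/24
t_q=3/2 → seg 0, τ=3/2; S=3+35/16·τ+0·τ²+-89/432·τ³=715/128

  seg 0: a=3 b=35/16 c=0 d=-89/432
  seg 1: a=4 b=-27/8 c=-89/48 d=31/48
  seg 2: a=-5 b=-73/24 c=97/48 d=-97/432
S(3/2) = 715/128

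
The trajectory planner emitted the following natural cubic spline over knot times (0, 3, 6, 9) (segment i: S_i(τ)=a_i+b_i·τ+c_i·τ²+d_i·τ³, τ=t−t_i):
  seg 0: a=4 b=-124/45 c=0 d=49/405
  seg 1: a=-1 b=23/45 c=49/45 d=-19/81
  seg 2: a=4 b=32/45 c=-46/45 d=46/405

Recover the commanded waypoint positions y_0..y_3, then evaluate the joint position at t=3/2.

y_0=4 y_1=-1 y_2=4 y_3=0
S(3/2) = 11/40

y_0 = S_0(0) = a_0 = 4
y_1 = S_1(0) = a_1 = -1
y_2 = S_2(0) = a_2 = 4
y_3 = S_2(3) = 0
t_q=3/2 is in segment 0 (τ=3/2); S_0(τ)=11/40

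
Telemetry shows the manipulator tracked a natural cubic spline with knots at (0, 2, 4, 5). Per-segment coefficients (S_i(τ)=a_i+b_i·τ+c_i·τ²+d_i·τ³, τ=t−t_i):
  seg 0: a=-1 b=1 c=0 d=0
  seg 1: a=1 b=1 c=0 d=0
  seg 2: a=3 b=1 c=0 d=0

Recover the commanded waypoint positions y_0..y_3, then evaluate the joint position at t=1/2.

y_0=-1 y_1=1 y_2=3 y_3=4
S(1/2) = -1/2

y_0 = S_0(0) = a_0 = -1
y_1 = S_1(0) = a_1 = 1
y_2 = S_2(0) = a_2 = 3
y_3 = S_2(1) = 4
t_q=1/2 is in segment 0 (τ=1/2); S_0(τ)=-1/2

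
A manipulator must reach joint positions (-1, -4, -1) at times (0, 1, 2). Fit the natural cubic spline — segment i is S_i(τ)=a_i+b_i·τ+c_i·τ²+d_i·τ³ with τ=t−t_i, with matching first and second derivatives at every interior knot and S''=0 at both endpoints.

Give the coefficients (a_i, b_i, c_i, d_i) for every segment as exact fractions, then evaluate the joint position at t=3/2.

Δ: Δ0=-3, Δ1=3
row 1: diag=4, rhs=36; c'=1/4, d'=9
back: M1=9
M: M0=0, M1=9, M2=0
seg 0: a=-1, c=M0/2=0, d=(M1−M0)/(6·1)=3/2, b=Δ0−h0·(2M0+M1)/6=-9/2
seg 1: a=-4, c=M1/2=9/2, d=(M2−M1)/(6·1)=-3/2, b=Δ1−h1·(2M1+M2)/6=0
t_q=3/2 → seg 1, τ=1/2; S=-4+0·τ+9/2·τ²+-3/2·τ³=-49/16

  seg 0: a=-1 b=-9/2 c=0 d=3/2
  seg 1: a=-4 b=0 c=9/2 d=-3/2
S(3/2) = -49/16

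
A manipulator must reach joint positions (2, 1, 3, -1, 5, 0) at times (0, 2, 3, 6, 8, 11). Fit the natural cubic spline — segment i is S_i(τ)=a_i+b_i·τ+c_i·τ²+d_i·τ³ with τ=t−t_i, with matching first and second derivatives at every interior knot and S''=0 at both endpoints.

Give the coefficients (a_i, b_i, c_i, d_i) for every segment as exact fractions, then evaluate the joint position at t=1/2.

  seg 0: a=2 b=-1583/993 c=0 d=2173/7944
  seg 1: a=1 b=3353/1986 c=2173/1324 d=-5281/3972
  seg 2: a=3 b=3901/3972 c=-777/331 d=18775/35748
  seg 3: a=-1 b=2141/1986 c=9451/3972 d=-939/1324
  seg 4: a=5 b=4141/1986 c=-7451/3972 d=7451/35748
S(1/2) = 26207/21184

Δ: Δ0=-1/2, Δ1=2, Δ2=-4/3, Δ3=3, Δ4=-5/3
row 1: diag=6, rhs=15; c'=1/6, d'=5/2
row 2: denom=8−1·1/6=47/6; d'=(-20−1·5/2)/(47/6)=-135/47
row 3: denom=10−3·18/47=416/47; d'=(26−3·-135/47)/(416/47)=1627/416
row 4: denom=10−2·47/208=993/104; d'=(-28−2·1627/416)/(993/104)=-7451/1986
back: M4=-7451/1986
back: M3=1627/416−47/208·-7451/1986=9451/1986
back: M2=-135/47−18/47·9451/1986=-1554/331
back: M1=5/2−1/6·-1554/331=2173/662
M: M0=0, M1=2173/662, M2=-1554/331, M3=9451/1986, M4=-7451/1986, M5=0
seg 0: a=2, c=M0/2=0, d=(M1−M0)/(6·2)=2173/7944, b=Δ0−h0·(2M0+M1)/6=-1583/993
seg 1: a=1, c=M1/2=2173/1324, d=(M2−M1)/(6·1)=-5281/3972, b=Δ1−h1·(2M1+M2)/6=3353/1986
seg 2: a=3, c=M2/2=-777/331, d=(M3−M2)/(6·3)=18775/35748, b=Δ2−h2·(2M2+M3)/6=3901/3972
seg 3: a=-1, c=M3/2=9451/3972, d=(M4−M3)/(6·2)=-939/1324, b=Δ3−h3·(2M3+M4)/6=2141/1986
seg 4: a=5, c=M4/2=-7451/3972, d=(M5−M4)/(6·3)=7451/35748, b=Δ4−h4·(2M4+M5)/6=4141/1986
t_q=1/2 → seg 0, τ=1/2; S=2+-1583/993·τ+0·τ²+2173/7944·τ³=26207/21184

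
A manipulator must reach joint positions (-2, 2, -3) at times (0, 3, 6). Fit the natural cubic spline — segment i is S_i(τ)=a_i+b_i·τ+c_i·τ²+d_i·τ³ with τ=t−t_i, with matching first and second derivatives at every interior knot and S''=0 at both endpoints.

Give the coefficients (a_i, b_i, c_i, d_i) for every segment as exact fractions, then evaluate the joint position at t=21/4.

  seg 0: a=-2 b=25/12 c=0 d=-1/12
  seg 1: a=2 b=-1/6 c=-3/4 d=1/12
S(21/4) = -313/256

Δ: Δ0=4/3, Δ1=-5/3
row 1: diag=12, rhs=-18; c'=1/4, d'=-3/2
back: M1=-3/2
M: M0=0, M1=-3/2, M2=0
seg 0: a=-2, c=M0/2=0, d=(M1−M0)/(6·3)=-1/12, b=Δ0−h0·(2M0+M1)/6=25/12
seg 1: a=2, c=M1/2=-3/4, d=(M2−M1)/(6·3)=1/12, b=Δ1−h1·(2M1+M2)/6=-1/6
t_q=21/4 → seg 1, τ=9/4; S=2+-1/6·τ+-3/4·τ²+1/12·τ³=-313/256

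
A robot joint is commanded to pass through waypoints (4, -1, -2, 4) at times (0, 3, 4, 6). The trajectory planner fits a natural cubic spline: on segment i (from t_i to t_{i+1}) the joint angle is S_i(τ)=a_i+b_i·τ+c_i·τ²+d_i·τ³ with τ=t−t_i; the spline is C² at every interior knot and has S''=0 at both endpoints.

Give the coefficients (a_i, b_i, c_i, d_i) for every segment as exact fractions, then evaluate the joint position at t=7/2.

Δ: Δ0=-5/3, Δ1=-1, Δ2=3
row 1: diag=8, rhs=4; c'=1/8, d'=1/2
row 2: denom=6−1·1/8=47/8; d'=(24−1·1/2)/(47/8)=4
back: M2=4
back: M1=1/2−1/8·4=0
M: M0=0, M1=0, M2=4, M3=0
seg 0: a=4, c=M0/2=0, d=(M1−M0)/(6·3)=0, b=Δ0−h0·(2M0+M1)/6=-5/3
seg 1: a=-1, c=M1/2=0, d=(M2−M1)/(6·1)=2/3, b=Δ1−h1·(2M1+M2)/6=-5/3
seg 2: a=-2, c=M2/2=2, d=(M3−M2)/(6·2)=-1/3, b=Δ2−h2·(2M2+M3)/6=1/3
t_q=7/2 → seg 1, τ=1/2; S=-1+-5/3·τ+0·τ²+2/3·τ³=-7/4

  seg 0: a=4 b=-5/3 c=0 d=0
  seg 1: a=-1 b=-5/3 c=0 d=2/3
  seg 2: a=-2 b=1/3 c=2 d=-1/3
S(7/2) = -7/4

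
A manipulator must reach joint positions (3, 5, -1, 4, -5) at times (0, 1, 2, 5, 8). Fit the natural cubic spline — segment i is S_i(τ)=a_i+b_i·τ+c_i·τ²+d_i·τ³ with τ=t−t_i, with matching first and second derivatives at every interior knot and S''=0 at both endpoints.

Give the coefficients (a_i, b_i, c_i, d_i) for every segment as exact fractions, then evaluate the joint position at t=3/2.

  seg 0: a=3 b=737/168 c=0 d=-401/168
  seg 1: a=5 b=-233/84 c=-401/56 d=661/168
  seg 2: a=-1 b=-127/24 c=65/14 d=-1171/1512
  seg 3: a=4 b=139/84 c=-391/168 d=391/1512
S(3/2) = 1037/448

Δ: Δ0=2, Δ1=-6, Δ2=5/3, Δ3=-3
row 1: diag=4, rhs=-48; c'=1/4, d'=-12
row 2: denom=8−1·1/4=31/4; d'=(46−1·-12)/(31/4)=232/31
row 3: denom=12−3·12/31=336/31; d'=(-28−3·232/31)/(336/31)=-391/84
back: M3=-391/84
back: M2=232/31−12/31·-391/84=65/7
back: M1=-12−1/4·65/7=-401/28
M: M0=0, M1=-401/28, M2=65/7, M3=-391/84, M4=0
seg 0: a=3, c=M0/2=0, d=(M1−M0)/(6·1)=-401/168, b=Δ0−h0·(2M0+M1)/6=737/168
seg 1: a=5, c=M1/2=-401/56, d=(M2−M1)/(6·1)=661/168, b=Δ1−h1·(2M1+M2)/6=-233/84
seg 2: a=-1, c=M2/2=65/14, d=(M3−M2)/(6·3)=-1171/1512, b=Δ2−h2·(2M2+M3)/6=-127/24
seg 3: a=4, c=M3/2=-391/168, d=(M4−M3)/(6·3)=391/1512, b=Δ3−h3·(2M3+M4)/6=139/84
t_q=3/2 → seg 1, τ=1/2; S=5+-233/84·τ+-401/56·τ²+661/168·τ³=1037/448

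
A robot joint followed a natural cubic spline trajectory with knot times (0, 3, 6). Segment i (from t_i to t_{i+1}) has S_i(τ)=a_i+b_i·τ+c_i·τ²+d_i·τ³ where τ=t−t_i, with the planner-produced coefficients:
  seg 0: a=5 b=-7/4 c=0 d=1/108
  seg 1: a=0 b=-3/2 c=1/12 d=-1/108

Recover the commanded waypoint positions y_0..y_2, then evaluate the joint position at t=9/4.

y_0 = S_0(0) = a_0 = 5
y_1 = S_1(0) = a_1 = 0
y_2 = S_1(3) = -4
t_q=9/4 is in segment 0 (τ=9/4); S_0(τ)=299/256

y_0=5 y_1=0 y_2=-4
S(9/4) = 299/256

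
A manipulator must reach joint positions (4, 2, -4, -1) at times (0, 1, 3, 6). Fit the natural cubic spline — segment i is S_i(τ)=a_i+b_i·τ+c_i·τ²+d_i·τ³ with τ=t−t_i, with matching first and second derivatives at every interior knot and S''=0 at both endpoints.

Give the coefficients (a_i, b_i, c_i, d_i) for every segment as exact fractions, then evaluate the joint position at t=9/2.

Δ: Δ0=-2, Δ1=-3, Δ2=1
row 1: diag=6, rhs=-6; c'=1/3, d'=-1
row 2: denom=10−2·1/3=28/3; d'=(24−2·-1)/(28/3)=39/14
back: M2=39/14
back: M1=-1−1/3·39/14=-27/14
M: M0=0, M1=-27/14, M2=39/14, M3=0
seg 0: a=4, c=M0/2=0, d=(M1−M0)/(6·1)=-9/28, b=Δ0−h0·(2M0+M1)/6=-47/28
seg 1: a=2, c=M1/2=-27/28, d=(M2−M1)/(6·2)=11/28, b=Δ1−h1·(2M1+M2)/6=-37/14
seg 2: a=-4, c=M2/2=39/28, d=(M3−M2)/(6·3)=-13/84, b=Δ2−h2·(2M2+M3)/6=-25/14
t_q=9/2 → seg 2, τ=3/2; S=-4+-25/14·τ+39/28·τ²+-13/84·τ³=-911/224

  seg 0: a=4 b=-47/28 c=0 d=-9/28
  seg 1: a=2 b=-37/14 c=-27/28 d=11/28
  seg 2: a=-4 b=-25/14 c=39/28 d=-13/84
S(9/2) = -911/224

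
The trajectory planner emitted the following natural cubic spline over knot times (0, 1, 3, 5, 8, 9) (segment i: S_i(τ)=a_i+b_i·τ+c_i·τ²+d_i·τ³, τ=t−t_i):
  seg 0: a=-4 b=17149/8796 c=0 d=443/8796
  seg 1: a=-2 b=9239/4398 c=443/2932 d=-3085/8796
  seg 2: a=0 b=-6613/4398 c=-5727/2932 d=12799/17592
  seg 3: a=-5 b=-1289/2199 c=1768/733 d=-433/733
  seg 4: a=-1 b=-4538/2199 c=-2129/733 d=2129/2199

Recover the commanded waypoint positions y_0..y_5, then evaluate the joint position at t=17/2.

y_0=-4 y_1=-2 y_2=0 y_3=-5 y_4=-1 y_5=-5
S(17/2) = -15463/5864

y_0 = S_0(0) = a_0 = -4
y_1 = S_1(0) = a_1 = -2
y_2 = S_2(0) = a_2 = 0
y_3 = S_3(0) = a_3 = -5
y_4 = S_4(0) = a_4 = -1
y_5 = S_4(1) = -5
t_q=17/2 is in segment 4 (τ=1/2); S_4(τ)=-15463/5864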